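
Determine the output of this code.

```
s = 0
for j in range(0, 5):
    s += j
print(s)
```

j=0: s = 0+0 = 0
j=1: s = 0+1 = 1
j=2: s = 1+2 = 3
j=3: s = 3+3 = 6
j=4: s = 6+4 = 10

10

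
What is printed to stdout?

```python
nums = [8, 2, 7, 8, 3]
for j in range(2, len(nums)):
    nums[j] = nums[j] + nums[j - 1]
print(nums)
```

j=2: nums[2] = 7+2 = 9 → [8, 2, 9, 8, 3]
j=3: nums[3] = 8+9 = 17 → [8, 2, 9, 17, 3]
j=4: nums[4] = 3+17 = 20 → [8, 2, 9, 17, 20]

[8, 2, 9, 17, 20]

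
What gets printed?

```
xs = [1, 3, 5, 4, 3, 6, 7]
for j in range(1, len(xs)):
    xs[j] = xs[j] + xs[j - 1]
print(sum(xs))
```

94

j=1: xs[1] = 3+1 = 4 → [1, 4, 5, 4, 3, 6, 7]
j=2: xs[2] = 5+4 = 9 → [1, 4, 9, 4, 3, 6, 7]
j=3: xs[3] = 4+9 = 13 → [1, 4, 9, 13, 3, 6, 7]
j=4: xs[4] = 3+13 = 16 → [1, 4, 9, 13, 16, 6, 7]
j=5: xs[5] = 6+16 = 22 → [1, 4, 9, 13, 16, 22, 7]
j=6: xs[6] = 7+22 = 29 → [1, 4, 9, 13, 16, 22, 29]
sum = 94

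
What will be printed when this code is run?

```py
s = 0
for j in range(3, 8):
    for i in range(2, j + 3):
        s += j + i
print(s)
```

j=3,i=2: s = 0+5 = 5
j=3,i=3: s = 5+6 = 11
j=3,i=4: s = 11+7 = 18
j=3,i=5: s = 18+8 = 26
j=4,i=2: s = 26+6 = 32
j=4,i=3: s = 32+7 = 39
j=4,i=4: s = 39+8 = 47
j=4,i=5: s = 47+9 = 56
j=4,i=6: s = 56+10 = 66
j=5,i=2: s = 66+7 = 73
j=5,i=3: s = 73+8 = 81
j=5,i=4: s = 81+9 = 90
j=5,i=5: s = 90+10 = 100
j=5,i=6: s = 100+11 = 111
j=5,i=7: s = 111+12 = 123
j=6,i=2: s = 123+8 = 131
j=6,i=3: s = 131+9 = 140
j=6,i=4: s = 140+10 = 150
j=6,i=5: s = 150+11 = 161
j=6,i=6: s = 161+12 = 173
j=6,i=7: s = 173+13 = 186
j=6,i=8: s = 186+14 = 200
j=7,i=2: s = 200+9 = 209
j=7,i=3: s = 209+10 = 219
j=7,i=4: s = 219+11 = 230
j=7,i=5: s = 230+12 = 242
j=7,i=6: s = 242+13 = 255
j=7,i=7: s = 255+14 = 269
j=7,i=8: s = 269+15 = 284
j=7,i=9: s = 284+16 = 300

300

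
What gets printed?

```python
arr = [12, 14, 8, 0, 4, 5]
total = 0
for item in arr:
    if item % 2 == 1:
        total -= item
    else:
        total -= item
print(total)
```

item=12: not odd, total = 0-12 = -12
item=14: not odd, total = (-12)-14 = -26
item=8: not odd, total = (-26)-8 = -34
item=0: not odd, total = (-34)-0 = -34
item=4: not odd, total = (-34)-4 = -38
item=5: odd, total = (-38)-5 = -43

-43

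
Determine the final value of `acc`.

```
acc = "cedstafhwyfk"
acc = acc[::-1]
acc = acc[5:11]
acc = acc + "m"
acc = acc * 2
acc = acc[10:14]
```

'sdem'

reverse → 'kfywhfatsdec'
slice [5:11] → 'fatsde'
+ 'm' → 'fatsdem'
repeat ×2 → 'fatsdemfatsdem'
slice [10:14] → 'sdem'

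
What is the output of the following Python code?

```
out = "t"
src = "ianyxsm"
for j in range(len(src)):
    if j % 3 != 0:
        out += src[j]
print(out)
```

tanxs

j=0: skip
j=1: add 'a' → 'ta'
j=2: add 'n' → 'tan'
j=3: skip
j=4: add 'x' → 'tanx'
j=5: add 's' → 'tanxs'
j=6: skip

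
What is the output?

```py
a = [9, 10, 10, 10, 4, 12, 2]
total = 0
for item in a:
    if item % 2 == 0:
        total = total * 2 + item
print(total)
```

item=9: not even
item=10: even, total = 0*2+10 = 10
item=10: even, total = 10*2+10 = 30
item=10: even, total = 30*2+10 = 70
item=4: even, total = 70*2+4 = 144
item=12: even, total = 144*2+12 = 300
item=2: even, total = 300*2+2 = 602

602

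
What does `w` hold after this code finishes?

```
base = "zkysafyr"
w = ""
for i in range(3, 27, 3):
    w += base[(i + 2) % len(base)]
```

'fzsykary'

i=3: add base[5]='f' → 'f'
i=6: add base[0]='z' → 'fz'
i=9: add base[3]='s' → 'fzs'
i=12: add base[6]='y' → 'fzsy'
i=15: add base[1]='k' → 'fzsyk'
i=18: add base[4]='a' → 'fzsyka'
i=21: add base[7]='r' → 'fzsykar'
i=24: add base[2]='y' → 'fzsykary'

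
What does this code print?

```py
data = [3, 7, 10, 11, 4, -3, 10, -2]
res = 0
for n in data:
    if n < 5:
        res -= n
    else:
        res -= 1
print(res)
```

n=3: <5, res = 0-3 = -3
n=7: not <5, res = (-3)-1 = -4
n=10: not <5, res = (-4)-1 = -5
n=11: not <5, res = (-5)-1 = -6
n=4: <5, res = (-6)-4 = -10
n=-3: <5, res = (-10)-(-3) = -7
n=10: not <5, res = (-7)-1 = -8
n=-2: <5, res = (-8)-(-2) = -6

-6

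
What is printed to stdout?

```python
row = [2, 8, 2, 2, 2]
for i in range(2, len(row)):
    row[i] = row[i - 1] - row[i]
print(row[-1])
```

i=2: row[2] = 8-2 = 6 → [2, 8, 6, 2, 2]
i=3: row[3] = 6-2 = 4 → [2, 8, 6, 4, 2]
i=4: row[4] = 4-2 = 2 → [2, 8, 6, 4, 2]

2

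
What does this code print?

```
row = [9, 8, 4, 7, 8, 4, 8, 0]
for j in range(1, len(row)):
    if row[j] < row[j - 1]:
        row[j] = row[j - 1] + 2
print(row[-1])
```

23

j=1: 8<9, row[1] = 9+2 = 11 → [9, 11, 4, 7, 8, 4, 8, 0]
j=2: 4<11, row[2] = 11+2 = 13 → [9, 11, 13, 7, 8, 4, 8, 0]
j=3: 7<13, row[3] = 13+2 = 15 → [9, 11, 13, 15, 8, 4, 8, 0]
j=4: 8<15, row[4] = 15+2 = 17 → [9, 11, 13, 15, 17, 4, 8, 0]
j=5: 4<17, row[5] = 17+2 = 19 → [9, 11, 13, 15, 17, 19, 8, 0]
j=6: 8<19, row[6] = 19+2 = 21 → [9, 11, 13, 15, 17, 19, 21, 0]
j=7: 0<21, row[7] = 21+2 = 23 → [9, 11, 13, 15, 17, 19, 21, 23]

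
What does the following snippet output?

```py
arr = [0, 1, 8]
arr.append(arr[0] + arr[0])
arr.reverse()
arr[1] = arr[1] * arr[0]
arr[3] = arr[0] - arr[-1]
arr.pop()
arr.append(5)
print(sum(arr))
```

6

append arr[0]+arr[0] = 0+0 = 0 → [0, 1, 8, 0]
reverse → [0, 8, 1, 0]
arr[1] = arr[1]*arr[0] = 8*0 = 0 → [0, 0, 1, 0]
arr[3] = arr[0]-arr[-1] = 0-0 = 0 → [0, 0, 1, 0]
pop() removes 0 → [0, 0, 1]
append 5 → [0, 0, 1, 5]
sum = 6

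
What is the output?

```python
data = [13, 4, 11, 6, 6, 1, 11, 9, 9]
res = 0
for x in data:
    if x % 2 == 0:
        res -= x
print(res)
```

x=13: not even
x=4: even, res = 0-4 = -4
x=11: not even
x=6: even, res = (-4)-6 = -10
x=6: even, res = (-10)-6 = -16
x=1: not even
x=11: not even
x=9: not even
x=9: not even

-16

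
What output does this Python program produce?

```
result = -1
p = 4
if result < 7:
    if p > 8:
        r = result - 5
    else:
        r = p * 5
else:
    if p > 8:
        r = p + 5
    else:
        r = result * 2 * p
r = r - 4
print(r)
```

16

result=-1, p=4
result < 7 is True; p > 8 is False
→ r = p * 5 = 20
r = 20-4 = 16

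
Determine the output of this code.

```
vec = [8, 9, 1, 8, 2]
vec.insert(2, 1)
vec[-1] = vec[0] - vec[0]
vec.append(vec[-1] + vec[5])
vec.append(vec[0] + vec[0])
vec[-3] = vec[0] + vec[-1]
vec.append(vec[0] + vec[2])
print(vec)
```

[8, 9, 1, 1, 8, 24, 0, 16, 9]

insert 1 at 2 → [8, 9, 1, 1, 8, 2]
vec[-1] = vec[0]-vec[0] = 8-8 = 0 → [8, 9, 1, 1, 8, 0]
append vec[-1]+vec[5] = 0+0 = 0 → [8, 9, 1, 1, 8, 0, 0]
append vec[0]+vec[0] = 8+8 = 16 → [8, 9, 1, 1, 8, 0, 0, 16]
vec[-3] = vec[0]+vec[-1] = 8+16 = 24 → [8, 9, 1, 1, 8, 24, 0, 16]
append vec[0]+vec[2] = 8+1 = 9 → [8, 9, 1, 1, 8, 24, 0, 16, 9]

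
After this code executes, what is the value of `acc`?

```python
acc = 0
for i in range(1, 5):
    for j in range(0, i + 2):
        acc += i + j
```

i=1,j=0: acc = 0+1 = 1
i=1,j=1: acc = 1+2 = 3
i=1,j=2: acc = 3+3 = 6
i=2,j=0: acc = 6+2 = 8
i=2,j=1: acc = 8+3 = 11
i=2,j=2: acc = 11+4 = 15
i=2,j=3: acc = 15+5 = 20
i=3,j=0: acc = 20+3 = 23
i=3,j=1: acc = 23+4 = 27
i=3,j=2: acc = 27+5 = 32
i=3,j=3: acc = 32+6 = 38
i=3,j=4: acc = 38+7 = 45
i=4,j=0: acc = 45+4 = 49
i=4,j=1: acc = 49+5 = 54
i=4,j=2: acc = 54+6 = 60
i=4,j=3: acc = 60+7 = 67
i=4,j=4: acc = 67+8 = 75
i=4,j=5: acc = 75+9 = 84

84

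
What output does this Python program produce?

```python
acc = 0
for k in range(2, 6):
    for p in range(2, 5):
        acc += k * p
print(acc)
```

126

k=2,p=2: acc = 0+4 = 4
k=2,p=3: acc = 4+6 = 10
k=2,p=4: acc = 10+8 = 18
k=3,p=2: acc = 18+6 = 24
k=3,p=3: acc = 24+9 = 33
k=3,p=4: acc = 33+12 = 45
k=4,p=2: acc = 45+8 = 53
k=4,p=3: acc = 53+12 = 65
k=4,p=4: acc = 65+16 = 81
k=5,p=2: acc = 81+10 = 91
k=5,p=3: acc = 91+15 = 106
k=5,p=4: acc = 106+20 = 126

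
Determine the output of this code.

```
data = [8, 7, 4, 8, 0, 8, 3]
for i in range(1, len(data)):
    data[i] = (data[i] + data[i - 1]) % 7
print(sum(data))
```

29

i=1: data[1] = (7+8)%7 = 1 → [8, 1, 4, 8, 0, 8, 3]
i=2: data[2] = (4+1)%7 = 5 → [8, 1, 5, 8, 0, 8, 3]
i=3: data[3] = (8+5)%7 = 6 → [8, 1, 5, 6, 0, 8, 3]
i=4: data[4] = (0+6)%7 = 6 → [8, 1, 5, 6, 6, 8, 3]
i=5: data[5] = (8+6)%7 = 0 → [8, 1, 5, 6, 6, 0, 3]
i=6: data[6] = (3+0)%7 = 3 → [8, 1, 5, 6, 6, 0, 3]
sum = 29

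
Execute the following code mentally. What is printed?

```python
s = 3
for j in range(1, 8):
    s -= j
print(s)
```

-25

j=1: s = 3-1 = 2
j=2: s = 2-2 = 0
j=3: s = 0-3 = -3
j=4: s = (-3)-4 = -7
j=5: s = (-7)-5 = -12
j=6: s = (-12)-6 = -18
j=7: s = (-18)-7 = -25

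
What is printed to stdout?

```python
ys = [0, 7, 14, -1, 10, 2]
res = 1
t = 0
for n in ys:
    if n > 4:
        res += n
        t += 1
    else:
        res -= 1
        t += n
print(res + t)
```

n=0: not >4, res = 1-1 = 0; t=0
n=7: >4, res = 0+7 = 7; t=1
n=14: >4, res = 7+14 = 21; t=2
n=-1: not >4, res = 21-1 = 20; t=1
n=10: >4, res = 20+10 = 30; t=2
n=2: not >4, res = 30-1 = 29; t=4
res+t = 29+4 = 33

33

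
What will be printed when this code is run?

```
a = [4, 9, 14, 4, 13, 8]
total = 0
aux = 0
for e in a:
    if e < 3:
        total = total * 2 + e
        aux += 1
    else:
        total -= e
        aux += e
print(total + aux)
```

0

e=4: not <3, total = 0-4 = -4; aux=4
e=9: not <3, total = (-4)-9 = -13; aux=13
e=14: not <3, total = (-13)-14 = -27; aux=27
e=4: not <3, total = (-27)-4 = -31; aux=31
e=13: not <3, total = (-31)-13 = -44; aux=44
e=8: not <3, total = (-44)-8 = -52; aux=52
total+aux = (-52)+52 = 0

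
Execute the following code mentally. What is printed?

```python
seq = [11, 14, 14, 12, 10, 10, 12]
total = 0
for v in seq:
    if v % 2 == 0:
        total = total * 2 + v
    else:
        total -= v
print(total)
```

v=11: not even, total = 0-11 = -11
v=14: even, total = (-11)*2+14 = -8
v=14: even, total = (-8)*2+14 = -2
v=12: even, total = (-2)*2+12 = 8
v=10: even, total = 8*2+10 = 26
v=10: even, total = 26*2+10 = 62
v=12: even, total = 62*2+12 = 136

136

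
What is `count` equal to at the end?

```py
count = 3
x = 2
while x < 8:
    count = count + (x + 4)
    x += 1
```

54

x=2: count = 3+6 = 9
x=3: count = 9+7 = 16
x=4: count = 16+8 = 24
x=5: count = 24+9 = 33
x=6: count = 33+10 = 43
x=7: count = 43+11 = 54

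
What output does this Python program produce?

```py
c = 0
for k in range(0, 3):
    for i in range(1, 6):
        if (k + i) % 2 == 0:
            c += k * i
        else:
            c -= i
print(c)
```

k=0,i=1: odd sum, c = 0-1 = -1
k=0,i=2: even sum, c = (-1)+0 = -1
k=0,i=3: odd sum, c = (-1)-3 = -4
k=0,i=4: even sum, c = (-4)+0 = -4
k=0,i=5: odd sum, c = (-4)-5 = -9
k=1,i=1: even sum, c = (-9)+1 = -8
k=1,i=2: odd sum, c = (-8)-2 = -10
k=1,i=3: even sum, c = (-10)+3 = -7
k=1,i=4: odd sum, c = (-7)-4 = -11
k=1,i=5: even sum, c = (-11)+5 = -6
k=2,i=1: odd sum, c = (-6)-1 = -7
k=2,i=2: even sum, c = (-7)+4 = -3
k=2,i=3: odd sum, c = (-3)-3 = -6
k=2,i=4: even sum, c = (-6)+8 = 2
k=2,i=5: odd sum, c = 2-5 = -3

-3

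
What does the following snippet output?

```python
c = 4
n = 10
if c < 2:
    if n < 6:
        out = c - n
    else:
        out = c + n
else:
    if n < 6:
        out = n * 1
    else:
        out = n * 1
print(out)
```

10

c=4, n=10
c < 2 is False; n < 6 is False
→ out = n * 1 = 10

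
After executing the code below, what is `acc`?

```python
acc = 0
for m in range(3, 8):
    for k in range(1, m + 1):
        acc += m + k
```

215

m=3,k=1: acc = 0+4 = 4
m=3,k=2: acc = 4+5 = 9
m=3,k=3: acc = 9+6 = 15
m=4,k=1: acc = 15+5 = 20
m=4,k=2: acc = 20+6 = 26
m=4,k=3: acc = 26+7 = 33
m=4,k=4: acc = 33+8 = 41
m=5,k=1: acc = 41+6 = 47
m=5,k=2: acc = 47+7 = 54
m=5,k=3: acc = 54+8 = 62
m=5,k=4: acc = 62+9 = 71
m=5,k=5: acc = 71+10 = 81
m=6,k=1: acc = 81+7 = 88
m=6,k=2: acc = 88+8 = 96
m=6,k=3: acc = 96+9 = 105
m=6,k=4: acc = 105+10 = 115
m=6,k=5: acc = 115+11 = 126
m=6,k=6: acc = 126+12 = 138
m=7,k=1: acc = 138+8 = 146
m=7,k=2: acc = 146+9 = 155
m=7,k=3: acc = 155+10 = 165
m=7,k=4: acc = 165+11 = 176
m=7,k=5: acc = 176+12 = 188
m=7,k=6: acc = 188+13 = 201
m=7,k=7: acc = 201+14 = 215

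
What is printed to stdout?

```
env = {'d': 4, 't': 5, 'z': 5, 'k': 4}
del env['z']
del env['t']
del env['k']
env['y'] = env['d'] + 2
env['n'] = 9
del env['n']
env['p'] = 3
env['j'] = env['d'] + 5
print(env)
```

del 'z' → {'d': 4, 't': 5, 'k': 4}
del 't' → {'d': 4, 'k': 4}
del 'k' → {'d': 4}
env['y'] = env['d']+2 = 6 → {'d': 4, 'y': 6}
env['n'] = 9 → {'d': 4, 'y': 6, 'n': 9}
del 'n' → {'d': 4, 'y': 6}
env['p'] = 3 → {'d': 4, 'y': 6, 'p': 3}
env['j'] = env['d']+5 = 9 → {'d': 4, 'y': 6, 'p': 3, 'j': 9}

{'d': 4, 'y': 6, 'p': 3, 'j': 9}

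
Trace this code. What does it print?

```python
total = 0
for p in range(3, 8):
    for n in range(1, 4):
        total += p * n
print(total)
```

p=3,n=1: total = 0+3 = 3
p=3,n=2: total = 3+6 = 9
p=3,n=3: total = 9+9 = 18
p=4,n=1: total = 18+4 = 22
p=4,n=2: total = 22+8 = 30
p=4,n=3: total = 30+12 = 42
p=5,n=1: total = 42+5 = 47
p=5,n=2: total = 47+10 = 57
p=5,n=3: total = 57+15 = 72
p=6,n=1: total = 72+6 = 78
p=6,n=2: total = 78+12 = 90
p=6,n=3: total = 90+18 = 108
p=7,n=1: total = 108+7 = 115
p=7,n=2: total = 115+14 = 129
p=7,n=3: total = 129+21 = 150

150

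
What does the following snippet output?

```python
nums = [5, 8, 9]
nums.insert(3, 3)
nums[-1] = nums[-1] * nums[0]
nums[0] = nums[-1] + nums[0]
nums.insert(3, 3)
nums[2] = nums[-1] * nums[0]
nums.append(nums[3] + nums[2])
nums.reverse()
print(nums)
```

insert 3 at 3 → [5, 8, 9, 3]
nums[-1] = nums[-1]*nums[0] = 3*5 = 15 → [5, 8, 9, 15]
nums[0] = nums[-1]+nums[0] = 15+5 = 20 → [20, 8, 9, 15]
insert 3 at 3 → [20, 8, 9, 3, 15]
nums[2] = nums[-1]*nums[0] = 15*20 = 300 → [20, 8, 300, 3, 15]
append nums[3]+nums[2] = 3+300 = 303 → [20, 8, 300, 3, 15, 303]
reverse → [303, 15, 3, 300, 8, 20]

[303, 15, 3, 300, 8, 20]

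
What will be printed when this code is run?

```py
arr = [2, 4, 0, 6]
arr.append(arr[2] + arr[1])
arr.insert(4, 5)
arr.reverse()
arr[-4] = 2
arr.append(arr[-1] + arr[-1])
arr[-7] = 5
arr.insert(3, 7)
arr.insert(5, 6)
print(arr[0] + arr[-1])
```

append arr[2]+arr[1] = 0+4 = 4 → [2, 4, 0, 6, 4]
insert 5 at 4 → [2, 4, 0, 6, 5, 4]
reverse → [4, 5, 6, 0, 4, 2]
arr[-4] = 2 → [4, 5, 2, 0, 4, 2]
append arr[-1]+arr[-1] = 2+2 = 4 → [4, 5, 2, 0, 4, 2, 4]
arr[-7] = 5 → [5, 5, 2, 0, 4, 2, 4]
insert 7 at 3 → [5, 5, 2, 7, 0, 4, 2, 4]
insert 6 at 5 → [5, 5, 2, 7, 0, 6, 4, 2, 4]
arr[0]+arr[-1] = 5+4 = 9

9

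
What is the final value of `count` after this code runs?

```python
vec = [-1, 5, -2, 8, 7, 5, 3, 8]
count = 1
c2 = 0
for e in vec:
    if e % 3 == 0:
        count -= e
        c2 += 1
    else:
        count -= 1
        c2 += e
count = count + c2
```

e=-1: not %3==0, count = 1-1 = 0; c2=-1
e=5: not %3==0, count = 0-1 = -1; c2=4
e=-2: not %3==0, count = (-1)-1 = -2; c2=2
e=8: not %3==0, count = (-2)-1 = -3; c2=10
e=7: not %3==0, count = (-3)-1 = -4; c2=17
e=5: not %3==0, count = (-4)-1 = -5; c2=22
e=3: %3==0, count = (-5)-3 = -8; c2=23
e=8: not %3==0, count = (-8)-1 = -9; c2=31
count+c2 = (-9)+31 = 22

22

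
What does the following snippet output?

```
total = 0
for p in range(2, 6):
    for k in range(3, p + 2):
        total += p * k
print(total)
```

165

p=2,k=3: total = 0+6 = 6
p=3,k=3: total = 6+9 = 15
p=3,k=4: total = 15+12 = 27
p=4,k=3: total = 27+12 = 39
p=4,k=4: total = 39+16 = 55
p=4,k=5: total = 55+20 = 75
p=5,k=3: total = 75+15 = 90
p=5,k=4: total = 90+20 = 110
p=5,k=5: total = 110+25 = 135
p=5,k=6: total = 135+30 = 165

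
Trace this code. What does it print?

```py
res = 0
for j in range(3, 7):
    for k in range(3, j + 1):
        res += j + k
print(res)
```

j=3,k=3: res = 0+6 = 6
j=4,k=3: res = 6+7 = 13
j=4,k=4: res = 13+8 = 21
j=5,k=3: res = 21+8 = 29
j=5,k=4: res = 29+9 = 38
j=5,k=5: res = 38+10 = 48
j=6,k=3: res = 48+9 = 57
j=6,k=4: res = 57+10 = 67
j=6,k=5: res = 67+11 = 78
j=6,k=6: res = 78+12 = 90

90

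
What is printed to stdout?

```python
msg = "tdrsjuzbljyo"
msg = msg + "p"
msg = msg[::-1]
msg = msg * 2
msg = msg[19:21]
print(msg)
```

+ 'p' → 'tdrsjuzbljyop'
reverse → 'poyjlbzujsrdt'
repeat ×2 → 'poyjlbzujsrdtpoyjlbzujsrdt'
slice [19:21] → 'zu'

zu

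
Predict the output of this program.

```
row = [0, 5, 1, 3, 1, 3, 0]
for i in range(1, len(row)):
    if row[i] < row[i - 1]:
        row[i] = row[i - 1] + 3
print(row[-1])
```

20

i=1: 5>=0, unchanged → [0, 5, 1, 3, 1, 3, 0]
i=2: 1<5, row[2] = 5+3 = 8 → [0, 5, 8, 3, 1, 3, 0]
i=3: 3<8, row[3] = 8+3 = 11 → [0, 5, 8, 11, 1, 3, 0]
i=4: 1<11, row[4] = 11+3 = 14 → [0, 5, 8, 11, 14, 3, 0]
i=5: 3<14, row[5] = 14+3 = 17 → [0, 5, 8, 11, 14, 17, 0]
i=6: 0<17, row[6] = 17+3 = 20 → [0, 5, 8, 11, 14, 17, 20]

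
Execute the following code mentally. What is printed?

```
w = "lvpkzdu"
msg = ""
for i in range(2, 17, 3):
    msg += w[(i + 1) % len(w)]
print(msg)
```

i=2: add w[3]='k' → 'k'
i=5: add w[6]='u' → 'ku'
i=8: add w[2]='p' → 'kup'
i=11: add w[5]='d' → 'kupd'
i=14: add w[1]='v' → 'kupdv'

kupdv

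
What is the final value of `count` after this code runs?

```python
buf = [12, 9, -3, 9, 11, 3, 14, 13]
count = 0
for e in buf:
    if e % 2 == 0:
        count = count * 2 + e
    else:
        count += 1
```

49

e=12: even, count = 0*2+12 = 12
e=9: not even, count = 12+1 = 13
e=-3: not even, count = 13+1 = 14
e=9: not even, count = 14+1 = 15
e=11: not even, count = 15+1 = 16
e=3: not even, count = 16+1 = 17
e=14: even, count = 17*2+14 = 48
e=13: not even, count = 48+1 = 49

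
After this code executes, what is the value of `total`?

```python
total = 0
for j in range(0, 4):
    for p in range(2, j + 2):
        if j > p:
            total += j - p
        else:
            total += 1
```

j=1,p=2: not 1>2, total = 0+1 = 1
j=2,p=2: not 2>2, total = 1+1 = 2
j=2,p=3: not 2>3, total = 2+1 = 3
j=3,p=2: 3>2, total = 3+1 = 4
j=3,p=3: not 3>3, total = 4+1 = 5
j=3,p=4: not 3>4, total = 5+1 = 6

6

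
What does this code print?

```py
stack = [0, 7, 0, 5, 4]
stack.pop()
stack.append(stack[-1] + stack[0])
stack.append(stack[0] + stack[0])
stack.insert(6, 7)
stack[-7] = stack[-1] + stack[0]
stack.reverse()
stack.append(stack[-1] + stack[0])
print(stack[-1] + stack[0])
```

21

pop() removes 4 → [0, 7, 0, 5]
append stack[-1]+stack[0] = 5+0 = 5 → [0, 7, 0, 5, 5]
append stack[0]+stack[0] = 0+0 = 0 → [0, 7, 0, 5, 5, 0]
insert 7 at 6 → [0, 7, 0, 5, 5, 0, 7]
stack[-7] = stack[-1]+stack[0] = 7+0 = 7 → [7, 7, 0, 5, 5, 0, 7]
reverse → [7, 0, 5, 5, 0, 7, 7]
append stack[-1]+stack[0] = 7+7 = 14 → [7, 0, 5, 5, 0, 7, 7, 14]
stack[-1]+stack[0] = 14+7 = 21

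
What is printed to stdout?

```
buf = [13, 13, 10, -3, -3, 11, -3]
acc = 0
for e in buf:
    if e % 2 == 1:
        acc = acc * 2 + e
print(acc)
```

e=13: odd, acc = 0*2+13 = 13
e=13: odd, acc = 13*2+13 = 39
e=10: not odd
e=-3: odd, acc = 39*2+(-3) = 75
e=-3: odd, acc = 75*2+(-3) = 147
e=11: odd, acc = 147*2+11 = 305
e=-3: odd, acc = 305*2+(-3) = 607

607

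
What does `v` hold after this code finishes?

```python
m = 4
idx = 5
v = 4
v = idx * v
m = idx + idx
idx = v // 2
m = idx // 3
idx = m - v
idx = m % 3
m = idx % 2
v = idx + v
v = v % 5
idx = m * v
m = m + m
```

v = 5*4 = 20
m = 5+5 = 10
idx = 20//2 = 10
m = 10//3 = 3
idx = 3-20 = -17
idx = 3%3 = 0
m = 0%2 = 0
v = 0+20 = 20
v = 20%5 = 0
idx = 0*0 = 0
m = 0+0 = 0

0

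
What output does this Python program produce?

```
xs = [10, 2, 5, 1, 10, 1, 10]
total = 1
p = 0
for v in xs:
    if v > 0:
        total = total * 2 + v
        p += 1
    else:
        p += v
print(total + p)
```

v=10: >0, total = 1*2+10 = 12; p=1
v=2: >0, total = 12*2+2 = 26; p=2
v=5: >0, total = 26*2+5 = 57; p=3
v=1: >0, total = 57*2+1 = 115; p=4
v=10: >0, total = 115*2+10 = 240; p=5
v=1: >0, total = 240*2+1 = 481; p=6
v=10: >0, total = 481*2+10 = 972; p=7
total+p = 972+7 = 979

979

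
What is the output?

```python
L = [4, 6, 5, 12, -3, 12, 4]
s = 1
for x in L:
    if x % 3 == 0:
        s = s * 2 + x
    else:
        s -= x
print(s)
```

10

x=4: not %3==0, s = 1-4 = -3
x=6: %3==0, s = (-3)*2+6 = 0
x=5: not %3==0, s = 0-5 = -5
x=12: %3==0, s = (-5)*2+12 = 2
x=-3: %3==0, s = 2*2+(-3) = 1
x=12: %3==0, s = 1*2+12 = 14
x=4: not %3==0, s = 14-4 = 10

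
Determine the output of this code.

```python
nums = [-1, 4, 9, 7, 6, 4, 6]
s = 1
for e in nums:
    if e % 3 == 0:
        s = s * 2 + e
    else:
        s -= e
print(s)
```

e=-1: not %3==0, s = 1-(-1) = 2
e=4: not %3==0, s = 2-4 = -2
e=9: %3==0, s = (-2)*2+9 = 5
e=7: not %3==0, s = 5-7 = -2
e=6: %3==0, s = (-2)*2+6 = 2
e=4: not %3==0, s = 2-4 = -2
e=6: %3==0, s = (-2)*2+6 = 2

2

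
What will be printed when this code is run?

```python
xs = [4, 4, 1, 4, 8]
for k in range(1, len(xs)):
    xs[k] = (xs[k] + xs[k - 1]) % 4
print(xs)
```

[4, 0, 1, 1, 1]

k=1: xs[1] = (4+4)%4 = 0 → [4, 0, 1, 4, 8]
k=2: xs[2] = (1+0)%4 = 1 → [4, 0, 1, 4, 8]
k=3: xs[3] = (4+1)%4 = 1 → [4, 0, 1, 1, 8]
k=4: xs[4] = (8+1)%4 = 1 → [4, 0, 1, 1, 1]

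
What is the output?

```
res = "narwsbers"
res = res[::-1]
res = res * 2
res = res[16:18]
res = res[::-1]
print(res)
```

na

reverse → 'srebswran'
repeat ×2 → 'srebswransrebswran'
slice [16:18] → 'an'
reverse → 'na'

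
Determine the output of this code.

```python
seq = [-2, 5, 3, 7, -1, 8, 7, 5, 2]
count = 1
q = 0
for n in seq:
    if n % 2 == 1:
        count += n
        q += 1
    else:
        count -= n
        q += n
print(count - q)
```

5

n=-2: not odd, count = 1-(-2) = 3; q=-2
n=5: odd, count = 3+5 = 8; q=-1
n=3: odd, count = 8+3 = 11; q=0
n=7: odd, count = 11+7 = 18; q=1
n=-1: odd, count = 18+(-1) = 17; q=2
n=8: not odd, count = 17-8 = 9; q=10
n=7: odd, count = 9+7 = 16; q=11
n=5: odd, count = 16+5 = 21; q=12
n=2: not odd, count = 21-2 = 19; q=14
count-q = 19-14 = 5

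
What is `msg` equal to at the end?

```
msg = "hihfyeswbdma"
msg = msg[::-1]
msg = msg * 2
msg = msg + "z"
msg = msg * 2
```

reverse → 'amdbwseyfhih'
repeat ×2 → 'amdbwseyfhihamdbwseyfhih'
+ 'z' → 'amdbwseyfhihamdbwseyfhihz'
repeat ×2 → 'amdbwseyfhihamdbwseyfhihzamdbwseyfhihamdbwseyfhihz'

'amdbwseyfhihamdbwseyfhihzamdbwseyfhihamdbwseyfhihz'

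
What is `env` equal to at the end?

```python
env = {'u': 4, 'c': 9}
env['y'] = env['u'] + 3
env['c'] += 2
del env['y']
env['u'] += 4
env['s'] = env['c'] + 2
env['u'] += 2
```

{'u': 10, 'c': 11, 's': 13}

env['y'] = env['u']+3 = 7 → {'u': 4, 'c': 9, 'y': 7}
env['c'] = 9+2 = 11 → {'u': 4, 'c': 11, 'y': 7}
del 'y' → {'u': 4, 'c': 11}
env['u'] = 4+4 = 8 → {'u': 8, 'c': 11}
env['s'] = env['c']+2 = 13 → {'u': 8, 'c': 11, 's': 13}
env['u'] = 8+2 = 10 → {'u': 10, 'c': 11, 's': 13}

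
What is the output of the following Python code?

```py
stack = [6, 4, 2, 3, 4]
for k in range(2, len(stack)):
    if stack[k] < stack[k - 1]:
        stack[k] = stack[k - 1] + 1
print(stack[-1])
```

k=2: 2<4, stack[2] = 4+1 = 5 → [6, 4, 5, 3, 4]
k=3: 3<5, stack[3] = 5+1 = 6 → [6, 4, 5, 6, 4]
k=4: 4<6, stack[4] = 6+1 = 7 → [6, 4, 5, 6, 7]

7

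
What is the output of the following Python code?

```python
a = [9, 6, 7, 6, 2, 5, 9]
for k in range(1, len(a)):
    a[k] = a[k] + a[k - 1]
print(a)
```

[9, 15, 22, 28, 30, 35, 44]

k=1: a[1] = 6+9 = 15 → [9, 15, 7, 6, 2, 5, 9]
k=2: a[2] = 7+15 = 22 → [9, 15, 22, 6, 2, 5, 9]
k=3: a[3] = 6+22 = 28 → [9, 15, 22, 28, 2, 5, 9]
k=4: a[4] = 2+28 = 30 → [9, 15, 22, 28, 30, 5, 9]
k=5: a[5] = 5+30 = 35 → [9, 15, 22, 28, 30, 35, 9]
k=6: a[6] = 9+35 = 44 → [9, 15, 22, 28, 30, 35, 44]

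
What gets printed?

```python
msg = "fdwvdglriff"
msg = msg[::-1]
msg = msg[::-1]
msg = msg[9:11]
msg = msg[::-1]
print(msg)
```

ff

reverse → 'ffirlgdvwdf'
reverse → 'fdwvdglriff'
slice [9:11] → 'ff'
reverse → 'ff'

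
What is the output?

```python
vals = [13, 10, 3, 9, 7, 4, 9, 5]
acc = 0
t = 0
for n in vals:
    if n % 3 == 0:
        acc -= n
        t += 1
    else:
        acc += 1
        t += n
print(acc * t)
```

n=13: not %3==0, acc = 0+1 = 1; t=13
n=10: not %3==0, acc = 1+1 = 2; t=23
n=3: %3==0, acc = 2-3 = -1; t=24
n=9: %3==0, acc = (-1)-9 = -10; t=25
n=7: not %3==0, acc = (-10)+1 = -9; t=32
n=4: not %3==0, acc = (-9)+1 = -8; t=36
n=9: %3==0, acc = (-8)-9 = -17; t=37
n=5: not %3==0, acc = (-17)+1 = -16; t=42
acc*t = (-16)*42 = -672

-672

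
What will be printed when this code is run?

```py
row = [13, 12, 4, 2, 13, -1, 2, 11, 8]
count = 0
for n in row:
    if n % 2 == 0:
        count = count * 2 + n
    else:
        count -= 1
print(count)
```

n=13: not even, count = 0-1 = -1
n=12: even, count = (-1)*2+12 = 10
n=4: even, count = 10*2+4 = 24
n=2: even, count = 24*2+2 = 50
n=13: not even, count = 50-1 = 49
n=-1: not even, count = 49-1 = 48
n=2: even, count = 48*2+2 = 98
n=11: not even, count = 98-1 = 97
n=8: even, count = 97*2+8 = 202

202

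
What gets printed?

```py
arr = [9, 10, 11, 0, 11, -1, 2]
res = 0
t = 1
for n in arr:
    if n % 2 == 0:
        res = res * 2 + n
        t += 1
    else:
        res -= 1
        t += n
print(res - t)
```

n=9: not even, res = 0-1 = -1; t=10
n=10: even, res = (-1)*2+10 = 8; t=11
n=11: not even, res = 8-1 = 7; t=22
n=0: even, res = 7*2+0 = 14; t=23
n=11: not even, res = 14-1 = 13; t=34
n=-1: not even, res = 13-1 = 12; t=33
n=2: even, res = 12*2+2 = 26; t=34
res-t = 26-34 = -8

-8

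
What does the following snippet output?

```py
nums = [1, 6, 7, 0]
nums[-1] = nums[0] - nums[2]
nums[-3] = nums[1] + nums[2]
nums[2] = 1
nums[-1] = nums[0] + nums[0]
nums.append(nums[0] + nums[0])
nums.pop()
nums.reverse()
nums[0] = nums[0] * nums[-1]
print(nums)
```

[2, 1, 13, 1]

nums[-1] = nums[0]-nums[2] = 1-7 = -6 → [1, 6, 7, -6]
nums[-3] = nums[1]+nums[2] = 6+7 = 13 → [1, 13, 7, -6]
nums[2] = 1 → [1, 13, 1, -6]
nums[-1] = nums[0]+nums[0] = 1+1 = 2 → [1, 13, 1, 2]
append nums[0]+nums[0] = 1+1 = 2 → [1, 13, 1, 2, 2]
pop() removes 2 → [1, 13, 1, 2]
reverse → [2, 1, 13, 1]
nums[0] = nums[0]*nums[-1] = 2*1 = 2 → [2, 1, 13, 1]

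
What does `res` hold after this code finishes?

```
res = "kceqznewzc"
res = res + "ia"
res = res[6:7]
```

'e'

+ 'ia' → 'kceqznewzcia'
slice [6:7] → 'e'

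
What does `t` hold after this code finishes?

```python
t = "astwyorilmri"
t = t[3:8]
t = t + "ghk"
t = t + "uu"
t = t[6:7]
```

'h'

slice [3:8] → 'wyori'
+ 'ghk' → 'wyorighk'
+ 'uu' → 'wyorighkuu'
slice [6:7] → 'h'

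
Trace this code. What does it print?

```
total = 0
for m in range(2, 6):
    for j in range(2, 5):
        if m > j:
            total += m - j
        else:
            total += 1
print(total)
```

m=2,j=2: not 2>2, total = 0+1 = 1
m=2,j=3: not 2>3, total = 1+1 = 2
m=2,j=4: not 2>4, total = 2+1 = 3
m=3,j=2: 3>2, total = 3+1 = 4
m=3,j=3: not 3>3, total = 4+1 = 5
m=3,j=4: not 3>4, total = 5+1 = 6
m=4,j=2: 4>2, total = 6+2 = 8
m=4,j=3: 4>3, total = 8+1 = 9
m=4,j=4: not 4>4, total = 9+1 = 10
m=5,j=2: 5>2, total = 10+3 = 13
m=5,j=3: 5>3, total = 13+2 = 15
m=5,j=4: 5>4, total = 15+1 = 16

16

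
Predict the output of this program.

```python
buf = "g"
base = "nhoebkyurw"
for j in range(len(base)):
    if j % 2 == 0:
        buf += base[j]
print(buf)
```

gnobyr

j=0: add 'n' → 'gn'
j=1: skip
j=2: add 'o' → 'gno'
j=3: skip
j=4: add 'b' → 'gnob'
j=5: skip
j=6: add 'y' → 'gnoby'
j=7: skip
j=8: add 'r' → 'gnobyr'
j=9: skip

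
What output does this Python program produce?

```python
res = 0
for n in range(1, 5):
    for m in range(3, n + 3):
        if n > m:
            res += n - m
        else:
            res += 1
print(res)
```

n=1,m=3: not 1>3, res = 0+1 = 1
n=2,m=3: not 2>3, res = 1+1 = 2
n=2,m=4: not 2>4, res = 2+1 = 3
n=3,m=3: not 3>3, res = 3+1 = 4
n=3,m=4: not 3>4, res = 4+1 = 5
n=3,m=5: not 3>5, res = 5+1 = 6
n=4,m=3: 4>3, res = 6+1 = 7
n=4,m=4: not 4>4, res = 7+1 = 8
n=4,m=5: not 4>5, res = 8+1 = 9
n=4,m=6: not 4>6, res = 9+1 = 10

10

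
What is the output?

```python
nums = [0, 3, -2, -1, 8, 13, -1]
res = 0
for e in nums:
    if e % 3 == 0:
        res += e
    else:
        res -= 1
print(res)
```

e=0: %3==0, res = 0+0 = 0
e=3: %3==0, res = 0+3 = 3
e=-2: not %3==0, res = 3-1 = 2
e=-1: not %3==0, res = 2-1 = 1
e=8: not %3==0, res = 1-1 = 0
e=13: not %3==0, res = 0-1 = -1
e=-1: not %3==0, res = (-1)-1 = -2

-2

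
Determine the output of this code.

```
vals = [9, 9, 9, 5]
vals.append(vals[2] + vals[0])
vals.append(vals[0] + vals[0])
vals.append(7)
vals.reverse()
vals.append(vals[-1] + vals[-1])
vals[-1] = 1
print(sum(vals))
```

append vals[2]+vals[0] = 9+9 = 18 → [9, 9, 9, 5, 18]
append vals[0]+vals[0] = 9+9 = 18 → [9, 9, 9, 5, 18, 18]
append 7 → [9, 9, 9, 5, 18, 18, 7]
reverse → [7, 18, 18, 5, 9, 9, 9]
append vals[-1]+vals[-1] = 9+9 = 18 → [7, 18, 18, 5, 9, 9, 9, 18]
vals[-1] = 1 → [7, 18, 18, 5, 9, 9, 9, 1]
sum = 76

76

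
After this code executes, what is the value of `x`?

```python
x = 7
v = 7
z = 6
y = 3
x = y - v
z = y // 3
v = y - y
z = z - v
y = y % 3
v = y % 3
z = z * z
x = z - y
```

1

x = 3-7 = -4
z = 3//3 = 1
v = 3-3 = 0
z = 1-0 = 1
y = 3%3 = 0
v = 0%3 = 0
z = 1*1 = 1
x = 1-0 = 1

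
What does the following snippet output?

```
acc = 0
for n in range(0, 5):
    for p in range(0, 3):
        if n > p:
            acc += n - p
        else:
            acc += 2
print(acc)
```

31

n=0,p=0: not 0>0, acc = 0+2 = 2
n=0,p=1: not 0>1, acc = 2+2 = 4
n=0,p=2: not 0>2, acc = 4+2 = 6
n=1,p=0: 1>0, acc = 6+1 = 7
n=1,p=1: not 1>1, acc = 7+2 = 9
n=1,p=2: not 1>2, acc = 9+2 = 11
n=2,p=0: 2>0, acc = 11+2 = 13
n=2,p=1: 2>1, acc = 13+1 = 14
n=2,p=2: not 2>2, acc = 14+2 = 16
n=3,p=0: 3>0, acc = 16+3 = 19
n=3,p=1: 3>1, acc = 19+2 = 21
n=3,p=2: 3>2, acc = 21+1 = 22
n=4,p=0: 4>0, acc = 22+4 = 26
n=4,p=1: 4>1, acc = 26+3 = 29
n=4,p=2: 4>2, acc = 29+2 = 31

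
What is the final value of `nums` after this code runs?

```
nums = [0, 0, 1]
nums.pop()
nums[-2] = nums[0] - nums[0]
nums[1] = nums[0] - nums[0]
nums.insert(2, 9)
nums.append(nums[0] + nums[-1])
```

[0, 0, 9, 9]

pop() removes 1 → [0, 0]
nums[-2] = nums[0]-nums[0] = 0-0 = 0 → [0, 0]
nums[1] = nums[0]-nums[0] = 0-0 = 0 → [0, 0]
insert 9 at 2 → [0, 0, 9]
append nums[0]+nums[-1] = 0+9 = 9 → [0, 0, 9, 9]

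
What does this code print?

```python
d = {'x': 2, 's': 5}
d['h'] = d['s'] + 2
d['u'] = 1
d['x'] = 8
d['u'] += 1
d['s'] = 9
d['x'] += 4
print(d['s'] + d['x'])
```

d['h'] = d['s']+2 = 7 → {'x': 2, 's': 5, 'h': 7}
d['u'] = 1 → {'x': 2, 's': 5, 'h': 7, 'u': 1}
d['x'] = 8 → {'x': 8, 's': 5, 'h': 7, 'u': 1}
d['u'] = 1+1 = 2 → {'x': 8, 's': 5, 'h': 7, 'u': 2}
d['s'] = 9 → {'x': 8, 's': 9, 'h': 7, 'u': 2}
d['x'] = 8+4 = 12 → {'x': 12, 's': 9, 'h': 7, 'u': 2}
d['s']+d['x'] = 9+12 = 21

21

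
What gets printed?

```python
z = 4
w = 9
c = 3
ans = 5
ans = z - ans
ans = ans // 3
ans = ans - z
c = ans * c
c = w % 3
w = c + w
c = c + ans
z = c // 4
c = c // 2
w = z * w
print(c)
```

ans = 4-5 = -1
ans = (-1)//3 = -1
ans = (-1)-4 = -5
c = (-5)*3 = -15
c = 9%3 = 0
w = 0+9 = 9
c = 0+(-5) = -5
z = (-5)//4 = -2
c = (-5)//2 = -3
w = (-2)*9 = -18

-3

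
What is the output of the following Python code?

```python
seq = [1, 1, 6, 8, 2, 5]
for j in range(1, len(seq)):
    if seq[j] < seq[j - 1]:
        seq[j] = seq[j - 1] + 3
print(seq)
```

j=1: 1>=1, unchanged → [1, 1, 6, 8, 2, 5]
j=2: 6>=1, unchanged → [1, 1, 6, 8, 2, 5]
j=3: 8>=6, unchanged → [1, 1, 6, 8, 2, 5]
j=4: 2<8, seq[4] = 8+3 = 11 → [1, 1, 6, 8, 11, 5]
j=5: 5<11, seq[5] = 11+3 = 14 → [1, 1, 6, 8, 11, 14]

[1, 1, 6, 8, 11, 14]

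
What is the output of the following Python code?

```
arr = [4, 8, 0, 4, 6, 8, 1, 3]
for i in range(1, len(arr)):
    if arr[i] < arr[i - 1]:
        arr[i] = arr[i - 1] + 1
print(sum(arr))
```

i=1: 8>=4, unchanged → [4, 8, 0, 4, 6, 8, 1, 3]
i=2: 0<8, arr[2] = 8+1 = 9 → [4, 8, 9, 4, 6, 8, 1, 3]
i=3: 4<9, arr[3] = 9+1 = 10 → [4, 8, 9, 10, 6, 8, 1, 3]
i=4: 6<10, arr[4] = 10+1 = 11 → [4, 8, 9, 10, 11, 8, 1, 3]
i=5: 8<11, arr[5] = 11+1 = 12 → [4, 8, 9, 10, 11, 12, 1, 3]
i=6: 1<12, arr[6] = 12+1 = 13 → [4, 8, 9, 10, 11, 12, 13, 3]
i=7: 3<13, arr[7] = 13+1 = 14 → [4, 8, 9, 10, 11, 12, 13, 14]
sum = 81

81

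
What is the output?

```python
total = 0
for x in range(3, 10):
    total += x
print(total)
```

x=3: total = 0+3 = 3
x=4: total = 3+4 = 7
x=5: total = 7+5 = 12
x=6: total = 12+6 = 18
x=7: total = 18+7 = 25
x=8: total = 25+8 = 33
x=9: total = 33+9 = 42

42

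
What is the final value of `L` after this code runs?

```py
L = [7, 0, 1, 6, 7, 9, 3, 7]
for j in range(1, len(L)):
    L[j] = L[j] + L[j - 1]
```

j=1: L[1] = 0+7 = 7 → [7, 7, 1, 6, 7, 9, 3, 7]
j=2: L[2] = 1+7 = 8 → [7, 7, 8, 6, 7, 9, 3, 7]
j=3: L[3] = 6+8 = 14 → [7, 7, 8, 14, 7, 9, 3, 7]
j=4: L[4] = 7+14 = 21 → [7, 7, 8, 14, 21, 9, 3, 7]
j=5: L[5] = 9+21 = 30 → [7, 7, 8, 14, 21, 30, 3, 7]
j=6: L[6] = 3+30 = 33 → [7, 7, 8, 14, 21, 30, 33, 7]
j=7: L[7] = 7+33 = 40 → [7, 7, 8, 14, 21, 30, 33, 40]

[7, 7, 8, 14, 21, 30, 33, 40]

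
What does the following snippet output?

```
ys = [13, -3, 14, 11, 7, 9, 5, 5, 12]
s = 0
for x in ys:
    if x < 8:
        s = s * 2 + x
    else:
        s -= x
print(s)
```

-437

x=13: not <8, s = 0-13 = -13
x=-3: <8, s = (-13)*2+(-3) = -29
x=14: not <8, s = (-29)-14 = -43
x=11: not <8, s = (-43)-11 = -54
x=7: <8, s = (-54)*2+7 = -101
x=9: not <8, s = (-101)-9 = -110
x=5: <8, s = (-110)*2+5 = -215
x=5: <8, s = (-215)*2+5 = -425
x=12: not <8, s = (-425)-12 = -437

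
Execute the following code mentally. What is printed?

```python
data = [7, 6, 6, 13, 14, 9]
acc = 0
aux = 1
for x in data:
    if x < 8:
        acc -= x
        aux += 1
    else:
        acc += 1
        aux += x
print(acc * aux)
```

-640

x=7: <8, acc = 0-7 = -7; aux=2
x=6: <8, acc = (-7)-6 = -13; aux=3
x=6: <8, acc = (-13)-6 = -19; aux=4
x=13: not <8, acc = (-19)+1 = -18; aux=17
x=14: not <8, acc = (-18)+1 = -17; aux=31
x=9: not <8, acc = (-17)+1 = -16; aux=40
acc*aux = (-16)*40 = -640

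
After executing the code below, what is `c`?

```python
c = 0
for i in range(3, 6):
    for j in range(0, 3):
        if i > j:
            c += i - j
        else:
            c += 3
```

i=3,j=0: 3>0, c = 0+3 = 3
i=3,j=1: 3>1, c = 3+2 = 5
i=3,j=2: 3>2, c = 5+1 = 6
i=4,j=0: 4>0, c = 6+4 = 10
i=4,j=1: 4>1, c = 10+3 = 13
i=4,j=2: 4>2, c = 13+2 = 15
i=5,j=0: 5>0, c = 15+5 = 20
i=5,j=1: 5>1, c = 20+4 = 24
i=5,j=2: 5>2, c = 24+3 = 27

27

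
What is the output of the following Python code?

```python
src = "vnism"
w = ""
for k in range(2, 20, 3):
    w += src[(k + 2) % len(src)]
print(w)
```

k=2: add src[4]='m' → 'm'
k=5: add src[2]='i' → 'mi'
k=8: add src[0]='v' → 'miv'
k=11: add src[3]='s' → 'mivs'
k=14: add src[1]='n' → 'mivsn'
k=17: add src[4]='m' → 'mivsnm'

mivsnm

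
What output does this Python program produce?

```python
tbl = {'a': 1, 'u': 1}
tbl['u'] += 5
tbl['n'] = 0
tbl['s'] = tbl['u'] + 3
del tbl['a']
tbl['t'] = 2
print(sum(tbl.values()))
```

17

tbl['u'] = 1+5 = 6 → {'a': 1, 'u': 6}
tbl['n'] = 0 → {'a': 1, 'u': 6, 'n': 0}
tbl['s'] = tbl['u']+3 = 9 → {'a': 1, 'u': 6, 'n': 0, 's': 9}
del 'a' → {'u': 6, 'n': 0, 's': 9}
tbl['t'] = 2 → {'u': 6, 'n': 0, 's': 9, 't': 2}
sum of values = 17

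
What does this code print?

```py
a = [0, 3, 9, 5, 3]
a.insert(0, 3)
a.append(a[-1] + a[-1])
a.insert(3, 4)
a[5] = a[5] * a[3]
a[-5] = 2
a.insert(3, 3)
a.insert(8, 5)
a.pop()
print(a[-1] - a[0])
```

2

insert 3 at 0 → [3, 0, 3, 9, 5, 3]
append a[-1]+a[-1] = 3+3 = 6 → [3, 0, 3, 9, 5, 3, 6]
insert 4 at 3 → [3, 0, 3, 4, 9, 5, 3, 6]
a[5] = a[5]*a[3] = 5*4 = 20 → [3, 0, 3, 4, 9, 20, 3, 6]
a[-5] = 2 → [3, 0, 3, 2, 9, 20, 3, 6]
insert 3 at 3 → [3, 0, 3, 3, 2, 9, 20, 3, 6]
insert 5 at 8 → [3, 0, 3, 3, 2, 9, 20, 3, 5, 6]
pop() removes 6 → [3, 0, 3, 3, 2, 9, 20, 3, 5]
a[-1]-a[0] = 5-3 = 2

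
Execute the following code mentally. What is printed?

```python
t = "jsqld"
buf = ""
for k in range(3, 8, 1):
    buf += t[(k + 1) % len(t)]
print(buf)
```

k=3: add t[4]='d' → 'd'
k=4: add t[0]='j' → 'dj'
k=5: add t[1]='s' → 'djs'
k=6: add t[2]='q' → 'djsq'
k=7: add t[3]='l' → 'djsql'

djsql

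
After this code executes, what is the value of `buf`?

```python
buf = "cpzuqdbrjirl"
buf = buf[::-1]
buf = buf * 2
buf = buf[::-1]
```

reverse → 'lrijrbdquzpc'
repeat ×2 → 'lrijrbdquzpclrijrbdquzpc'
reverse → 'cpzuqdbrjirlcpzuqdbrjirl'

'cpzuqdbrjirlcpzuqdbrjirl'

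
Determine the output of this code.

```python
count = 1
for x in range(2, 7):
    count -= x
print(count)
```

x=2: count = 1-2 = -1
x=3: count = (-1)-3 = -4
x=4: count = (-4)-4 = -8
x=5: count = (-8)-5 = -13
x=6: count = (-13)-6 = -19

-19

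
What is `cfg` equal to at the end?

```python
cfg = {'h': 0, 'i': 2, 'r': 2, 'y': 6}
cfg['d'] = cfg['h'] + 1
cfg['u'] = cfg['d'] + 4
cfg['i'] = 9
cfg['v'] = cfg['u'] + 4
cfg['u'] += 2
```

{'h': 0, 'i': 9, 'r': 2, 'y': 6, 'd': 1, 'u': 7, 'v': 9}

cfg['d'] = cfg['h']+1 = 1 → {'h': 0, 'i': 2, 'r': 2, 'y': 6, 'd': 1}
cfg['u'] = cfg['d']+4 = 5 → {'h': 0, 'i': 2, 'r': 2, 'y': 6, 'd': 1, 'u': 5}
cfg['i'] = 9 → {'h': 0, 'i': 9, 'r': 2, 'y': 6, 'd': 1, 'u': 5}
cfg['v'] = cfg['u']+4 = 9 → {'h': 0, 'i': 9, 'r': 2, 'y': 6, 'd': 1, 'u': 5, 'v': 9}
cfg['u'] = 5+2 = 7 → {'h': 0, 'i': 9, 'r': 2, 'y': 6, 'd': 1, 'u': 7, 'v': 9}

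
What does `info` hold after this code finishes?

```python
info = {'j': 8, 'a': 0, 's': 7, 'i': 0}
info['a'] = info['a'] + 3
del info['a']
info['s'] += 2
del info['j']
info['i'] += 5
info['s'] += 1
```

info['a'] = info['a']+3 = 3 → {'j': 8, 'a': 3, 's': 7, 'i': 0}
del 'a' → {'j': 8, 's': 7, 'i': 0}
info['s'] = 7+2 = 9 → {'j': 8, 's': 9, 'i': 0}
del 'j' → {'s': 9, 'i': 0}
info['i'] = 0+5 = 5 → {'s': 9, 'i': 5}
info['s'] = 9+1 = 10 → {'s': 10, 'i': 5}

{'s': 10, 'i': 5}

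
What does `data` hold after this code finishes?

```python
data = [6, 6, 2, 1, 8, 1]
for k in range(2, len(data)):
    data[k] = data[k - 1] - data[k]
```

[6, 6, 4, 3, -5, -6]

k=2: data[2] = 6-2 = 4 → [6, 6, 4, 1, 8, 1]
k=3: data[3] = 4-1 = 3 → [6, 6, 4, 3, 8, 1]
k=4: data[4] = 3-8 = -5 → [6, 6, 4, 3, -5, 1]
k=5: data[5] = (-5)-1 = -6 → [6, 6, 4, 3, -5, -6]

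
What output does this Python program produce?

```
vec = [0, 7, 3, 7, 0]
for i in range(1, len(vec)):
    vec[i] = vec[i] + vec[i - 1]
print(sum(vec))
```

i=1: vec[1] = 7+0 = 7 → [0, 7, 3, 7, 0]
i=2: vec[2] = 3+7 = 10 → [0, 7, 10, 7, 0]
i=3: vec[3] = 7+10 = 17 → [0, 7, 10, 17, 0]
i=4: vec[4] = 0+17 = 17 → [0, 7, 10, 17, 17]
sum = 51

51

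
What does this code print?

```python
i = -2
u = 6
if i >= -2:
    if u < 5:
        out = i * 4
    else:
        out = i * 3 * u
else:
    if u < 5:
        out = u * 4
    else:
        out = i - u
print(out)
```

-36

i=-2, u=6
i >= -2 is True; u < 5 is False
→ out = i * 3 * u = -36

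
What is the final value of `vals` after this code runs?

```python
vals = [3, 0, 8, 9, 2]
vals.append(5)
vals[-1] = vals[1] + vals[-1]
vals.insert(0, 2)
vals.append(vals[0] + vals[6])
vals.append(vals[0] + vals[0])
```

[2, 3, 0, 8, 9, 2, 5, 7, 4]

append 5 → [3, 0, 8, 9, 2, 5]
vals[-1] = vals[1]+vals[-1] = 0+5 = 5 → [3, 0, 8, 9, 2, 5]
insert 2 at 0 → [2, 3, 0, 8, 9, 2, 5]
append vals[0]+vals[6] = 2+5 = 7 → [2, 3, 0, 8, 9, 2, 5, 7]
append vals[0]+vals[0] = 2+2 = 4 → [2, 3, 0, 8, 9, 2, 5, 7, 4]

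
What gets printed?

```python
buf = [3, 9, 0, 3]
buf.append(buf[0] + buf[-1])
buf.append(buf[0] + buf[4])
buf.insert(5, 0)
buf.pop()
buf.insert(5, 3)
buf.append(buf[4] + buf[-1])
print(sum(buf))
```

30

append buf[0]+buf[-1] = 3+3 = 6 → [3, 9, 0, 3, 6]
append buf[0]+buf[4] = 3+6 = 9 → [3, 9, 0, 3, 6, 9]
insert 0 at 5 → [3, 9, 0, 3, 6, 0, 9]
pop() removes 9 → [3, 9, 0, 3, 6, 0]
insert 3 at 5 → [3, 9, 0, 3, 6, 3, 0]
append buf[4]+buf[-1] = 6+0 = 6 → [3, 9, 0, 3, 6, 3, 0, 6]
sum = 30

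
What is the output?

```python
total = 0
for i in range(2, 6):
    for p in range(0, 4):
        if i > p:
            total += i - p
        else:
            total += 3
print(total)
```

42

i=2,p=0: 2>0, total = 0+2 = 2
i=2,p=1: 2>1, total = 2+1 = 3
i=2,p=2: not 2>2, total = 3+3 = 6
i=2,p=3: not 2>3, total = 6+3 = 9
i=3,p=0: 3>0, total = 9+3 = 12
i=3,p=1: 3>1, total = 12+2 = 14
i=3,p=2: 3>2, total = 14+1 = 15
i=3,p=3: not 3>3, total = 15+3 = 18
i=4,p=0: 4>0, total = 18+4 = 22
i=4,p=1: 4>1, total = 22+3 = 25
i=4,p=2: 4>2, total = 25+2 = 27
i=4,p=3: 4>3, total = 27+1 = 28
i=5,p=0: 5>0, total = 28+5 = 33
i=5,p=1: 5>1, total = 33+4 = 37
i=5,p=2: 5>2, total = 37+3 = 40
i=5,p=3: 5>3, total = 40+2 = 42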